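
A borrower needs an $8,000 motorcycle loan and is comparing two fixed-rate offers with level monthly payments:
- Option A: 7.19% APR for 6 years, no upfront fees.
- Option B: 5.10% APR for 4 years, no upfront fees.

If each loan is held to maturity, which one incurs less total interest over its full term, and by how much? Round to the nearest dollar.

Option B by $1,012

Option A: at 7.19% the monthly rate is 0.0059917, so the payment is 8,000 × 0.0059917 / (1 − 1.0059917^−72) = $137.12.
Total interest on Option A = 72 × $137.12 − $8,000 = $1,872.64.
Option B: monthly rate = 5.1%/12 = 0.0042500; payment = 8,000 × 0.0042500 / (1 − (1+0.0042500)^−48) = $184.60.
Total interest on Option B = 48 × $184.60 − $8,000 = $860.80.
Option B is lower by $1,011.84.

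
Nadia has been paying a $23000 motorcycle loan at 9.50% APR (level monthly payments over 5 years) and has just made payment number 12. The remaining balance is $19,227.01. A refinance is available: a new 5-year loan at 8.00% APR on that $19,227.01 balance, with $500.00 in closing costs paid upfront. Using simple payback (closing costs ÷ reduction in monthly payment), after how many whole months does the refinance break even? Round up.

Current payment = 23,000 × 9.5%/12 / (1 − (1+0.0079167)^−60) = $483.04.
Refinanced payment = 19,227.01 × 0.0066667 / (1 − (1+0.0066667)^−60) = $389.85.
Monthly savings = $483.04 − $389.85 = $93.19.
Break-even = $500.00 / $93.19 = 5.37 → 6 months.

6 months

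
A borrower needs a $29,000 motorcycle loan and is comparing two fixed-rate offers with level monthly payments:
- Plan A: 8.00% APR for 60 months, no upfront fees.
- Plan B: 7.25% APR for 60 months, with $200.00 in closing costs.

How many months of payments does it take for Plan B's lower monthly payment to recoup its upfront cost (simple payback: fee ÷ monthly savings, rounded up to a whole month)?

20 months

Plan A: monthly rate = 8%/12 = 0.0066667; payment = 29,000 × 0.0066667 / (1 − (1+0.0066667)^−60) = $588.02.
Plan B: at 7.25% the monthly rate is 0.0060417, so the payment is 29,000 × 0.0060417 / (1 − 1.0060417^−60) = $577.66.
Monthly savings = $588.02 − $577.66 = $10.36.
Break-even = $200.00 / $10.36 = 19.31 → 20 months.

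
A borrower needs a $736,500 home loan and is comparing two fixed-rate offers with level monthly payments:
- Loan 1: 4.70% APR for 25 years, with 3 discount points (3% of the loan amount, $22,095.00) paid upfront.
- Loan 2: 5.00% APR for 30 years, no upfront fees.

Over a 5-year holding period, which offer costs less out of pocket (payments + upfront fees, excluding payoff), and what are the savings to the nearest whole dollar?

Loan 2 by $35,539

Loan 1: monthly rate = 4.7%/12 = 0.0039167; payment = 736,500 × 0.0039167 / (1 − (1+0.0039167)^−300) = $4,177.76.
Loan 2: monthly rate = 5%/12 = 0.0041667; payment = 736,500 × 0.0041667 / (1 − (1+0.0041667)^−360) = $3,953.69.
Over 60 months: Loan 1 costs 60 × $4,177.76 + $22,095.00 = $272,760.60; Loan 2 costs 60 × $3,953.69 = $237,221.40.
Loan 2 is cheaper by $272,760.60 − $237,221.40 = $35,539.20.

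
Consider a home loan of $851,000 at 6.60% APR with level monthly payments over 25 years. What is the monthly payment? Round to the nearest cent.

At 6.60% the monthly rate is 0.0055000, so the payment is 851,000 × 0.0055000 / (1 − 1.0055000^−300) = $5,799.30.

$5,799.30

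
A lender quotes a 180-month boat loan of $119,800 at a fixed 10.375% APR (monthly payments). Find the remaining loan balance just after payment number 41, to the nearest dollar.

With monthly rate i = 10.375%/12 = 0.0086458, the balance after k of n payments is P · [(1+i)^n − (1+i)^k] / [(1+i)^n − 1].
(1+0.0086458)^180 = 4.70940224 and (1+0.0086458)^41 = 1.42326789, so the balance is 119,800 × (4.70940224 − 1.42326789) / (4.70940224 − 1) = $106,130.01.

$106,130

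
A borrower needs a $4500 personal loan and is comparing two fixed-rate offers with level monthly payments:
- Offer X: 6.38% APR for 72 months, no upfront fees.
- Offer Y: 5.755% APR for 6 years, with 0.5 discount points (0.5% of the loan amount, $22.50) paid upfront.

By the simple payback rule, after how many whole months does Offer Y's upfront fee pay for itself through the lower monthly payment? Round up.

17 months

Offer X: at 6.38% the monthly rate is 0.0053167, so the payment is 4,500 × 0.0053167 / (1 − 1.0053167^−72) = $75.39.
Offer Y: monthly rate = 5.755%/12 = 0.0047958; payment = 4,500 × 0.0047958 / (1 − (1+0.0047958)^−72) = $74.06.
Monthly savings = $75.39 − $74.06 = $1.33.
Break-even = $22.50 / $1.33 = 16.92 → 17 months.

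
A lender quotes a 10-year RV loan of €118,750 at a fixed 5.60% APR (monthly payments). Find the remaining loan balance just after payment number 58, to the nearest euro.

€69,559

With monthly rate i = 5.6%/12 = 0.0046667, the balance after k of n payments is P · [(1+i)^n − (1+i)^k] / [(1+i)^n − 1].
(1+0.0046667)^120 = 1.74839353 and (1+0.0046667)^58 = 1.31001301, so the balance is 118,750 × (1.74839353 − 1.31001301) / (1.74839353 − 1) = €69,559.24.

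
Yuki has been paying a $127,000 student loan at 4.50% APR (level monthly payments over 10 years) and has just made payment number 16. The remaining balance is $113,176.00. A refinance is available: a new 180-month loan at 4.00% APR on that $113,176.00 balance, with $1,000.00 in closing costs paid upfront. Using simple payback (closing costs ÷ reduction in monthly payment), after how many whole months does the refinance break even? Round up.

Current payment = 127,000 × 4.5%/12 / (1 − (1+0.0037500)^−120) = $1,316.21.
Refinanced payment = 113,176.00 × 0.0033333 / (1 − (1+0.0033333)^−180) = $837.15.
Monthly savings = $1,316.21 − $837.15 = $479.06.
Break-even = $1,000.00 / $479.06 = 2.09 → 3 months.

3 months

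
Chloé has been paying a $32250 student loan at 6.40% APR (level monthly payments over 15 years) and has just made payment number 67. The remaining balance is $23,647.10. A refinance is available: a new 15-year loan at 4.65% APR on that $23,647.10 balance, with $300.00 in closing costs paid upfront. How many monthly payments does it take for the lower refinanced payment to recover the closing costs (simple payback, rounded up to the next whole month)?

Current payment = 32,250 × 6.4%/12 / (1 − (1+0.0053333)^−180) = $279.16.
Refinanced payment = 23,647.10 × 0.0038750 / (1 − (1+0.0038750)^−180) = $182.72.
Monthly savings = $279.16 − $182.72 = $96.44.
Break-even = $300.00 / $96.44 = 3.11 → 4 months.

4 months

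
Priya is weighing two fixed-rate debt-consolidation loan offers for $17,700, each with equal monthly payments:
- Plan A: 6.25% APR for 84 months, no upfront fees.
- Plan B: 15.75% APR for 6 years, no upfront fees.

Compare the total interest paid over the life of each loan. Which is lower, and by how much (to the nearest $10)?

Plan A by $5,570

Plan A: at 6.25% the monthly rate is 0.0052083, so the payment is 17,700 × 0.0052083 / (1 − 1.0052083^−84) = $260.70.
Total interest on Plan A = 84 × $260.70 − $17,700 = $4,198.80.
Plan B: monthly rate = 15.75%/12 = 0.0131250; payment = 17,700 × 0.0131250 / (1 − (1+0.0131250)^−72) = $381.51.
Total interest on Plan B = 72 × $381.51 − $17,700 = $9,768.72.
Plan A is lower by $5,569.92.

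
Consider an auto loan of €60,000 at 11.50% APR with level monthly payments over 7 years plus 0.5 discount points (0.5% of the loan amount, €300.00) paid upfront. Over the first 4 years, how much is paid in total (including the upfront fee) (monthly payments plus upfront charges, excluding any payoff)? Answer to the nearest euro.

€50,373

Monthly rate = 11.5%/12 = 0.0095833; payment = 60,000 × 0.0095833 / (1 − (1+0.0095833)^−84) = €1,043.19.
Total outlay = 48 × €1,043.19 + €300.00 = €50,373.12.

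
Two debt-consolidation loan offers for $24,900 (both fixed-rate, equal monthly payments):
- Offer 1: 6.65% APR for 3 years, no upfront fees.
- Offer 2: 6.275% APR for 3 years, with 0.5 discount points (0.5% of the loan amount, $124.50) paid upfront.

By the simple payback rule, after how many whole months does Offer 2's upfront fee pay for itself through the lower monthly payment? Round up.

30 months

Offer 1: at 6.65% the monthly rate is 0.0055417, so the payment is 24,900 × 0.0055417 / (1 − 1.0055417^−36) = $764.86.
Offer 2: monthly rate = 6.275%/12 = 0.0052292; payment = 24,900 × 0.0052292 / (1 − (1+0.0052292)^−36) = $760.61.
Monthly savings = $764.86 − $760.61 = $4.25.
Break-even = $124.50 / $4.25 = 29.29 → 30 months.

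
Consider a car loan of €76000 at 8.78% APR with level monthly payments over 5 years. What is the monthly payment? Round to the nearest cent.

€1,569.53

At 8.78% the monthly rate is 0.0073167, so the payment is 76,000 × 0.0073167 / (1 − 1.0073167^−60) = €1,569.53.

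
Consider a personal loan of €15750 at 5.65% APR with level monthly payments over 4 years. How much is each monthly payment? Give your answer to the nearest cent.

€367.37

Monthly rate = 5.65%/12 = 0.0047083; payment = 15,750 × 0.0047083 / (1 − (1+0.0047083)^−48) = €367.37.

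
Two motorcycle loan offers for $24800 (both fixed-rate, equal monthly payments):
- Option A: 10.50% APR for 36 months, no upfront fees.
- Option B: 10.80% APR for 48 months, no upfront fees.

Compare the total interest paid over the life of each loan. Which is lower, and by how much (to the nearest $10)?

Option A by $1,630

Option A: monthly rate = 10.5%/12 = 0.0087500; payment = 24,800 × 0.0087500 / (1 − (1+0.0087500)^−36) = $806.06.
Total interest on Option A = 36 × $806.06 − $24,800 = $4,218.16.
Option B: monthly rate = 10.8%/12 = 0.0090000; payment = 24,800 × 0.0090000 / (1 − (1+0.0090000)^−48) = $638.56.
Total interest on Option B = 48 × $638.56 − $24,800 = $5,850.88.
Option A is lower by $1,632.72.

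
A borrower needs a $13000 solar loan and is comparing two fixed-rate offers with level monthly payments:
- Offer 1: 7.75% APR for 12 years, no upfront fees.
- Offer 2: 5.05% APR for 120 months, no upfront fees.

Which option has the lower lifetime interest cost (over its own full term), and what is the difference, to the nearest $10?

Offer 1: monthly rate = 7.75%/12 = 0.0064583; payment = 13,000 × 0.0064583 / (1 − (1+0.0064583)^−144) = $138.94.
Total interest on Offer 1 = 144 × $138.94 − $13,000 = $7,007.36.
Offer 2: monthly rate = 5.05%/12 = 0.0042083; payment = 13,000 × 0.0042083 / (1 − (1+0.0042083)^−120) = $138.20.
Total interest on Offer 2 = 120 × $138.20 − $13,000 = $3,584.00.
Offer 2 is lower by $3,423.36.

Offer 2 by $3,420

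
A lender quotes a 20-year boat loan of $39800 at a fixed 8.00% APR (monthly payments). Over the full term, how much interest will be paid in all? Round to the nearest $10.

$40,100

At 8.00% the monthly rate is 0.0066667, so the payment is 39,800 × 0.0066667 / (1 − 1.0066667^−240) = $332.90.
Total paid = 240 × $332.90 = $79,896.00; interest = $79,896.00 − $39,800 = $40,096.00.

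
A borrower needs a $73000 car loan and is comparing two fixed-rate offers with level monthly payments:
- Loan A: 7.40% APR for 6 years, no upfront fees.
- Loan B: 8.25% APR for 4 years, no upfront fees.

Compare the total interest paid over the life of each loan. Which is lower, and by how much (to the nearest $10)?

Loan B by $4,670

Loan A: at 7.40% the monthly rate is 0.0061667, so the payment is 73,000 × 0.0061667 / (1 − 1.0061667^−72) = $1,258.65.
Total interest on Loan A = 72 × $1,258.65 − $73,000 = $17,622.80.
Loan B: at 8.25% the monthly rate is 0.0068750, so the payment is 73,000 × 0.0068750 / (1 − 1.0068750^−48) = $1,790.72.
Total interest on Loan B = 48 × $1,790.72 − $73,000 = $12,954.56.
Loan B is lower by $4,668.24.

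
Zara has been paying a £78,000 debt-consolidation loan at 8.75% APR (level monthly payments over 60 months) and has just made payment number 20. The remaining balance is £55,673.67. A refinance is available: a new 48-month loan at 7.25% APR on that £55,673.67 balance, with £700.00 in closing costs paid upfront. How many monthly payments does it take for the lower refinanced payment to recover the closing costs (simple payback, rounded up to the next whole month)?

Current payment = 78,000 × 8.75%/12 / (1 − (1+0.0072917)^−60) = £1,609.70.
Refinanced payment = 55,673.67 × 0.0060417 / (1 − (1+0.0060417)^−48) = £1,339.64.
Monthly savings = £1,609.70 − £1,339.64 = £270.06.
Break-even = £700.00 / £270.06 = 2.59 → 3 months.

3 months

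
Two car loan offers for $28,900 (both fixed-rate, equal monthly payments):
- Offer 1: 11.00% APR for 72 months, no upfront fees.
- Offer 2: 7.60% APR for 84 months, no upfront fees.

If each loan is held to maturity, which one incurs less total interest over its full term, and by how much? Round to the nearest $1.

Offer 1: at 11.00% the monthly rate is 0.0091667, so the payment is 28,900 × 0.0091667 / (1 − 1.0091667^−72) = $550.08.
Total interest on Offer 1 = 72 × $550.08 − $28,900 = $10,705.76.
Offer 2: monthly rate = 7.6%/12 = 0.0063333; payment = 28,900 × 0.0063333 / (1 − (1+0.0063333)^−84) = $444.70.
Total interest on Offer 2 = 84 × $444.70 − $28,900 = $8,454.80.
Offer 2 is lower by $2,250.96.

Offer 2 by $2,251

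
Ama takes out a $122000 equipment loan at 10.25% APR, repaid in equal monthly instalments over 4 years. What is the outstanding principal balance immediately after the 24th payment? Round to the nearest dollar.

$67,204

With monthly rate i = 10.25%/12 = 0.0085417, the balance after k of n payments is P · [(1+i)^n − (1+i)^k] / [(1+i)^n − 1].
(1+0.0085417)^48 = 1.50419650 and (1+0.0085417)^24 = 1.22645689, so the balance is 122,000 × (1.50419650 − 1.22645689) / (1.50419650 − 1) = $67,204.42.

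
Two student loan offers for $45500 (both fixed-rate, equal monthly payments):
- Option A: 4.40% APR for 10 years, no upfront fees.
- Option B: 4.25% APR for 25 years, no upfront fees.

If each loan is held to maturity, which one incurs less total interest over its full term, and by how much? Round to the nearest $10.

Option A: at 4.40% the monthly rate is 0.0036667, so the payment is 45,500 × 0.0036667 / (1 − 1.0036667^−120) = $469.36.
Total interest on Option A = 120 × $469.36 − $45,500 = $10,823.20.
Option B: at 4.25% the monthly rate is 0.0035417, so the payment is 45,500 × 0.0035417 / (1 − 1.0035417^−300) = $246.49.
Total interest on Option B = 300 × $246.49 − $45,500 = $28,447.00.
Option A is lower by $17,623.80.

Option A by $17,620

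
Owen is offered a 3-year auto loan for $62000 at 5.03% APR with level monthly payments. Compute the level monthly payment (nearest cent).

Monthly rate = 5.03%/12 = 0.0041917; payment = 62,000 × 0.0041917 / (1 − (1+0.0041917)^−36) = $1,859.03.

$1,859.03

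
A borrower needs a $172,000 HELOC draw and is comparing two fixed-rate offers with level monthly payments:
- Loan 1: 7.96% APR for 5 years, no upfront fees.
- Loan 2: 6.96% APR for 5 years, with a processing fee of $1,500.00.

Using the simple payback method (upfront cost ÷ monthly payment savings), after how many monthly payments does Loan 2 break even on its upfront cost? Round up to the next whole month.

Loan 1: monthly rate = 7.96%/12 = 0.0066333; payment = 172,000 × 0.0066333 / (1 − (1+0.0066333)^−60) = $3,484.25.
Loan 2: monthly rate = 6.96%/12 = 0.0058000; payment = 172,000 × 0.0058000 / (1 − (1+0.0058000)^−60) = $3,402.56.
Monthly savings = $3,484.25 − $3,402.56 = $81.69.
Break-even = $1,500.00 / $81.69 = 18.36 → 19 months.

19 months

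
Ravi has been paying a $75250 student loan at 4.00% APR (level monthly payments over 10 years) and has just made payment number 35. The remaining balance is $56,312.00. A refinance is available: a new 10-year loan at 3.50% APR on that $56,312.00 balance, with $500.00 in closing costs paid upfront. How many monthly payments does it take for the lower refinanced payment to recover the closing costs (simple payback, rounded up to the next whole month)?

3 months

Current payment = 75,250 × 4%/12 / (1 − (1+0.0033333)^−120) = $761.87.
Refinanced payment = 56,312.00 × 0.0029167 / (1 − (1+0.0029167)^−120) = $556.85.
Monthly savings = $761.87 − $556.85 = $205.02.
Break-even = $500.00 / $205.02 = 2.44 → 3 months.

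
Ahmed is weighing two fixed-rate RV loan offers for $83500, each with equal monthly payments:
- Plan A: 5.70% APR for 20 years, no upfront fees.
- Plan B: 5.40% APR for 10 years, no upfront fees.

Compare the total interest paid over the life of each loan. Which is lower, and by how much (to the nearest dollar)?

Plan A: monthly rate = 5.7%/12 = 0.0047500; payment = 83,500 × 0.0047500 / (1 − (1+0.0047500)^−240) = $583.86.
Total interest on Plan A = 240 × $583.86 − $83,500 = $56,626.40.
Plan B: at 5.40% the monthly rate is 0.0045000, so the payment is 83,500 × 0.0045000 / (1 − 1.0045000^−120) = $902.06.
Total interest on Plan B = 120 × $902.06 − $83,500 = $24,747.20.
Plan B is lower by $31,879.20.

Plan B by $31,879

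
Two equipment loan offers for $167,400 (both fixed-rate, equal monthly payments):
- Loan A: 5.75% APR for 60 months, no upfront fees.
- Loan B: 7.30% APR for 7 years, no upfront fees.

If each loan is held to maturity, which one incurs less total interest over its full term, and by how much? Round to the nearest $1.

Loan A: at 5.75% the monthly rate is 0.0047917, so the payment is 167,400 × 0.0047917 / (1 − 1.0047917^−60) = $3,216.89.
Total interest on Loan A = 60 × $3,216.89 − $167,400 = $25,613.40.
Loan B: at 7.30% the monthly rate is 0.0060833, so the payment is 167,400 × 0.0060833 / (1 − 1.0060833^−84) = $2,551.14.
Total interest on Loan B = 84 × $2,551.14 − $167,400 = $46,895.76.
Loan A is lower by $21,282.36.

Loan A by $21,282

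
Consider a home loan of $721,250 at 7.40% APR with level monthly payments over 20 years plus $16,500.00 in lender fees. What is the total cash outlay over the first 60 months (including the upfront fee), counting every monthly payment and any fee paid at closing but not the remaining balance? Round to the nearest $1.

At 7.40% the monthly rate is 0.0061667, so the payment is 721,250 × 0.0061667 / (1 − 1.0061667^−240) = $5,766.32.
Total outlay = 60 × $5,766.32 + $16,500.00 = $362,479.20.

$362,479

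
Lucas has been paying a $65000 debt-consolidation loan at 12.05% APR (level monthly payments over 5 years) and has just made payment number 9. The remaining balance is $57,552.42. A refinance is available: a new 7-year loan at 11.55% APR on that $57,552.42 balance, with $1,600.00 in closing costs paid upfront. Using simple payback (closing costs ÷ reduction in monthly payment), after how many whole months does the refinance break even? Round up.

Current payment = 65,000 × 12.05%/12 / (1 − (1+0.0100417)^−60) = $1,447.53.
Refinanced payment = 57,552.42 × 0.0096250 / (1 − (1+0.0096250)^−84) = $1,002.16.
Monthly savings = $1,447.53 − $1,002.16 = $445.37.
Break-even = $1,600.00 / $445.37 = 3.59 → 4 months.

4 months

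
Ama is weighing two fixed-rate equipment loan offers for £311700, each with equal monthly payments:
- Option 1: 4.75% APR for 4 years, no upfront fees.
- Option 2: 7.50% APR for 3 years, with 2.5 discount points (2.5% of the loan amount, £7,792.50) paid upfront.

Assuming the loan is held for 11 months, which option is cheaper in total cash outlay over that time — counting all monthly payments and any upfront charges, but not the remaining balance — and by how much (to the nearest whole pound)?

Option 1: monthly rate = 4.75%/12 = 0.0039583; payment = 311,700 × 0.0039583 / (1 − (1+0.0039583)^−48) = £7,142.99.
Option 2: at 7.50% the monthly rate is 0.0062500, so the payment is 311,700 × 0.0062500 / (1 − 1.0062500^−36) = £9,695.81.
Over 11 months: Option 1 costs 11 × £7,142.99 = £78,572.89; Option 2 costs 11 × £9,695.81 + £7,792.50 = £114,446.41.
Option 1 is cheaper by £114,446.41 − £78,572.89 = £35,873.52.

Option 1 by £35,874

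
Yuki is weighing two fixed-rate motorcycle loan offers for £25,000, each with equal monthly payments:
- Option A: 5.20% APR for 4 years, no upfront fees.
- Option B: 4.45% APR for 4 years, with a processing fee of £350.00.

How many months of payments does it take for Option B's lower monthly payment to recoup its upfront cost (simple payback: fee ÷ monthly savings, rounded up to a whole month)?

Option A: at 5.20% the monthly rate is 0.0043333, so the payment is 25,000 × 0.0043333 / (1 − 1.0043333^−48) = £578.00.
Option B: at 4.45% the monthly rate is 0.0037083, so the payment is 25,000 × 0.0037083 / (1 − 1.0037083^−48) = £569.52.
Monthly savings = £578.00 − £569.52 = £8.48.
Break-even = £350.00 / £8.48 = 41.27 → 42 months.

42 months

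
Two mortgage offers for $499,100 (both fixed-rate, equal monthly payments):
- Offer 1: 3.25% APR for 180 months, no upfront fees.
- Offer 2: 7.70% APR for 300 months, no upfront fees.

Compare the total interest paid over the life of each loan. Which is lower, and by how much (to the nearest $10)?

Offer 1 by $494,780

Offer 1: at 3.25% the monthly rate is 0.0027083, so the payment is 499,100 × 0.0027083 / (1 − 1.0027083^−180) = $3,507.02.
Total interest on Offer 1 = 180 × $3,507.02 − $499,100 = $132,163.60.
Offer 2: at 7.70% the monthly rate is 0.0064167, so the payment is 499,100 × 0.0064167 / (1 − 1.0064167^−300) = $3,753.48.
Total interest on Offer 2 = 300 × $3,753.48 − $499,100 = $626,944.00.
Offer 1 is lower by $494,780.40.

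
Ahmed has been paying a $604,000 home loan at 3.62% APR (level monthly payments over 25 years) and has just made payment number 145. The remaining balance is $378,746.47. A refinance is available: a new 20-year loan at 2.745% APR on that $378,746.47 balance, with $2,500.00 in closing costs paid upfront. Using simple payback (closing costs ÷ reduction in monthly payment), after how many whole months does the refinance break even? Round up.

3 months

Current payment = 604,000 × 3.62%/12 / (1 − (1+0.0030167)^−300) = $3,062.78.
Refinanced payment = 378,746.47 × 0.0022875 / (1 − (1+0.0022875)^−240) = $2,052.50.
Monthly savings = $3,062.78 − $2,052.50 = $1,010.28.
Break-even = $2,500.00 / $1,010.28 = 2.47 → 3 months.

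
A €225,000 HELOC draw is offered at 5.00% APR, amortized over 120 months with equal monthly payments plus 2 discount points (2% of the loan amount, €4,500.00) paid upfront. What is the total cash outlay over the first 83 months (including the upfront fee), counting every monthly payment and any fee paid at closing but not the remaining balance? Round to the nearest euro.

At 5.00% the monthly rate is 0.0041667, so the payment is 225,000 × 0.0041667 / (1 − 1.0041667^−120) = €2,386.47.
Total outlay = 83 × €2,386.47 + €4,500.00 = €202,577.01.

€202,577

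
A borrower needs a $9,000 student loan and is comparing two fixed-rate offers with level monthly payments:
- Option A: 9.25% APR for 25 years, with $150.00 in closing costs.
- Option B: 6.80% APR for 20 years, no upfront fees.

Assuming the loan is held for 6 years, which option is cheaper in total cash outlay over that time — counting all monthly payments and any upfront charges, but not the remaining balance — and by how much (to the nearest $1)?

Option B by $753

Option A: monthly rate = 9.25%/12 = 0.0077083; payment = 9,000 × 0.0077083 / (1 − (1+0.0077083)^−300) = $77.07.
Option B: monthly rate = 6.8%/12 = 0.0056667; payment = 9,000 × 0.0056667 / (1 − (1+0.0056667)^−240) = $68.70.
Over 72 months: Option A costs 72 × $77.07 + $150.00 = $5,699.04; Option B costs 72 × $68.70 = $4,946.40.
Option B is cheaper by $5,699.04 − $4,946.40 = $752.64.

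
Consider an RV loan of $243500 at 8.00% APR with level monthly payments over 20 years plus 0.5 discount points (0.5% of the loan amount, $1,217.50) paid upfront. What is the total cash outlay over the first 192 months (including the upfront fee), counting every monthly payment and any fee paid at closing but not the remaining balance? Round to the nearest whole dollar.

$392,270

Monthly rate = 8%/12 = 0.0066667; payment = 243,500 × 0.0066667 / (1 − (1+0.0066667)^−240) = $2,036.73.
Total outlay = 192 × $2,036.73 + $1,217.50 = $392,269.66.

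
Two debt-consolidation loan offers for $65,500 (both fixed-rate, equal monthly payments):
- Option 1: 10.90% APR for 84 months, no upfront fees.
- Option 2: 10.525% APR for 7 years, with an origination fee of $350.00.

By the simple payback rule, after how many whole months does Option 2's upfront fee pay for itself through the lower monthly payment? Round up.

Option 1: at 10.90% the monthly rate is 0.0090833, so the payment is 65,500 × 0.0090833 / (1 − 1.0090833^−84) = $1,118.08.
Option 2: at 10.525% the monthly rate is 0.0087708, so the payment is 65,500 × 0.0087708 / (1 − 1.0087708^−84) = $1,105.23.
Monthly savings = $1,118.08 − $1,105.23 = $12.85.
Break-even = $350.00 / $12.85 = 27.24 → 28 months.

28 months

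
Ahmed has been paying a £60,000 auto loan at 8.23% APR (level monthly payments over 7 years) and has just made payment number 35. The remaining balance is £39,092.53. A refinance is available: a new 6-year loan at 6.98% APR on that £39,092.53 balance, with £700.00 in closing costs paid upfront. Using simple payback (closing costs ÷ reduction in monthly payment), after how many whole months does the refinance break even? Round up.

3 months

Current payment = 60,000 × 8.23%/12 / (1 − (1+0.0068583)^−84) = £942.06.
Refinanced payment = 39,092.53 × 0.0058167 / (1 − (1+0.0058167)^−72) = £666.11.
Monthly savings = £942.06 − £666.11 = £275.95.
Break-even = £700.00 / £275.95 = 2.54 → 3 months.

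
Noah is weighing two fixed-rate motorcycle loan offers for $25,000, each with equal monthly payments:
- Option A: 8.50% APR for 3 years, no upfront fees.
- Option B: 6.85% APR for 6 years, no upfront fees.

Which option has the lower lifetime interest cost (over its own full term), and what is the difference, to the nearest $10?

Option A: monthly rate = 8.5%/12 = 0.0070833; payment = 25,000 × 0.0070833 / (1 − (1+0.0070833)^−36) = $789.19.
Total interest on Option A = 36 × $789.19 − $25,000 = $3,410.84.
Option B: at 6.85% the monthly rate is 0.0057083, so the payment is 25,000 × 0.0057083 / (1 − 1.0057083^−72) = $424.43.
Total interest on Option B = 72 × $424.43 − $25,000 = $5,558.96.
Option A is lower by $2,148.12.

Option A by $2,150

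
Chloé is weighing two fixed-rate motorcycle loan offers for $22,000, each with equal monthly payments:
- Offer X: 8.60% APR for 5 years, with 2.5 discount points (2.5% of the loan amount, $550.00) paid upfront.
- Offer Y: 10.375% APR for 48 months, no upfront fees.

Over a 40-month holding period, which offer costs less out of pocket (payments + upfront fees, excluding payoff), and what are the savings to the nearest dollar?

Offer X: monthly rate = 8.6%/12 = 0.0071667; payment = 22,000 × 0.0071667 / (1 − (1+0.0071667)^−60) = $452.42.
Offer Y: monthly rate = 10.375%/12 = 0.0086458; payment = 22,000 × 0.0086458 / (1 − (1+0.0086458)^−48) = $561.95.
Over 40 months: Offer X costs 40 × $452.42 + $550.00 = $18,646.80; Offer Y costs 40 × $561.95 = $22,478.00.
Offer X is cheaper by $22,478.00 − $18,646.80 = $3,831.20.

Offer X by $3,831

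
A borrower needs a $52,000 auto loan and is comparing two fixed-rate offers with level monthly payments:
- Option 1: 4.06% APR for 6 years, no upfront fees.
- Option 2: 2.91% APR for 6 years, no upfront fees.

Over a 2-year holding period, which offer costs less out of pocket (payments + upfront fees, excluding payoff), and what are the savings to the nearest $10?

Option 1: at 4.06% the monthly rate is 0.0033833, so the payment is 52,000 × 0.0033833 / (1 − 1.0033833^−72) = $814.97.
Option 2: at 2.91% the monthly rate is 0.0024250, so the payment is 52,000 × 0.0024250 / (1 − 1.0024250^−72) = $787.98.
Over 24 months: Option 1 costs 24 × $814.97 = $19,559.28; Option 2 costs 24 × $787.98 = $18,911.52.
Option 2 is cheaper by $19,559.28 − $18,911.52 = $647.76.

Option 2 by $650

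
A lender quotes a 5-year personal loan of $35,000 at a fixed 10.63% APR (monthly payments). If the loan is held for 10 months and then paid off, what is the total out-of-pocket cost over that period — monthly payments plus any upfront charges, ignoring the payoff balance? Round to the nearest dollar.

$7,545

Monthly rate = 10.63%/12 = 0.0088583; payment = 35,000 × 0.0088583 / (1 − (1+0.0088583)^−60) = $754.54.
Total outlay = 10 × $754.54 = $7,545.40.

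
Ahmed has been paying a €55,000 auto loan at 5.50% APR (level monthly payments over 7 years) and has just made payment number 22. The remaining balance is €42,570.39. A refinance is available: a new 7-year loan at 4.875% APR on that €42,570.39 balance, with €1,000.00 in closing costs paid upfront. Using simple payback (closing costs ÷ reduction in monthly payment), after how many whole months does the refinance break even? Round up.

6 months

Current payment = 55,000 × 5.5%/12 / (1 − (1+0.0045833)^−84) = €790.35.
Refinanced payment = 42,570.39 × 0.0040625 / (1 − (1+0.0040625)^−84) = €599.19.
Monthly savings = €790.35 − €599.19 = €191.16.
Break-even = €1,000.00 / €191.16 = 5.23 → 6 months.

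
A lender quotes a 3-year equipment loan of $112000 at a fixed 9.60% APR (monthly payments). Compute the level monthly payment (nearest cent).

$3,592.93

Monthly rate = 9.6%/12 = 0.0080000; payment = 112,000 × 0.0080000 / (1 − (1+0.0080000)^−36) = $3,592.93.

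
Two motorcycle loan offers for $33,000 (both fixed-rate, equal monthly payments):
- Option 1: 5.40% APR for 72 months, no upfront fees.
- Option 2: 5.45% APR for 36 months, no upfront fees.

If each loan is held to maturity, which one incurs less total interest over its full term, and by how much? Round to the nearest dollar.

Option 1: at 5.40% the monthly rate is 0.0045000, so the payment is 33,000 × 0.0045000 / (1 − 1.0045000^−72) = $537.61.
Total interest on Option 1 = 72 × $537.61 − $33,000 = $5,707.92.
Option 2: at 5.45% the monthly rate is 0.0045417, so the payment is 33,000 × 0.0045417 / (1 − 1.0045417^−36) = $995.72.
Total interest on Option 2 = 36 × $995.72 − $33,000 = $2,845.92.
Option 2 is lower by $2,862.00.

Option 2 by $2,862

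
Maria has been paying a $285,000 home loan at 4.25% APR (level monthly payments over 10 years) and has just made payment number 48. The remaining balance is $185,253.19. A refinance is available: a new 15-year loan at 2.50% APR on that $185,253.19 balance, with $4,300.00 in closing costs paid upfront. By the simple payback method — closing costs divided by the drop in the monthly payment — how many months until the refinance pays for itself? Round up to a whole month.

3 months

Current payment = 285,000 × 4.25%/12 / (1 − (1+0.0035417)^−120) = $2,919.47.
Refinanced payment = 185,253.19 × 0.0020833 / (1 − (1+0.0020833)^−180) = $1,235.25.
Monthly savings = $2,919.47 − $1,235.25 = $1,684.22.
Break-even = $4,300.00 / $1,684.22 = 2.55 → 3 months.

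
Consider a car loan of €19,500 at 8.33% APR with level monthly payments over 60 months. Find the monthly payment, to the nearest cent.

€398.48

At 8.33% the monthly rate is 0.0069417, so the payment is 19,500 × 0.0069417 / (1 − 1.0069417^−60) = €398.48.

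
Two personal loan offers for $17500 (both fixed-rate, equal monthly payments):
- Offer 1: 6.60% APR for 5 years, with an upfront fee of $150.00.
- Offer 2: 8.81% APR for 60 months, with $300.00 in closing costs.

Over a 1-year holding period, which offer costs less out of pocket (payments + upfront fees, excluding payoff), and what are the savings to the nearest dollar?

Offer 1: monthly rate = 6.6%/12 = 0.0055000; payment = 17,500 × 0.0055000 / (1 − (1+0.0055000)^−60) = $343.23.
Offer 2: at 8.81% the monthly rate is 0.0073417, so the payment is 17,500 × 0.0073417 / (1 − 1.0073417^−60) = $361.66.
Over 12 months: Offer 1 costs 12 × $343.23 + $150.00 = $4,268.76; Offer 2 costs 12 × $361.66 + $300.00 = $4,639.92.
Offer 1 is cheaper by $4,639.92 − $4,268.76 = $371.16.

Offer 1 by $371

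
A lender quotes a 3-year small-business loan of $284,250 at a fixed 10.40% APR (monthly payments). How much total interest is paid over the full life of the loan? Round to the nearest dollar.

Monthly rate = 10.4%/12 = 0.0086667; payment = 284,250 × 0.0086667 / (1 − (1+0.0086667)^−36) = $9,225.42.
Total paid = 36 × $9,225.42 = $332,115.12; interest = $332,115.12 − $284,250 = $47,865.12.

$47,865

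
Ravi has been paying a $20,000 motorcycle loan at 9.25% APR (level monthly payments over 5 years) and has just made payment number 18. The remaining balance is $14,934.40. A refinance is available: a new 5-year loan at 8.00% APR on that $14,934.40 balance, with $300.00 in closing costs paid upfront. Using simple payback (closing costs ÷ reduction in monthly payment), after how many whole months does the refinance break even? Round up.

Current payment = 20,000 × 9.25%/12 / (1 − (1+0.0077083)^−60) = $417.60.
Refinanced payment = 14,934.40 × 0.0066667 / (1 − (1+0.0066667)^−60) = $302.82.
Monthly savings = $417.60 − $302.82 = $114.78.
Break-even = $300.00 / $114.78 = 2.61 → 3 months.

3 months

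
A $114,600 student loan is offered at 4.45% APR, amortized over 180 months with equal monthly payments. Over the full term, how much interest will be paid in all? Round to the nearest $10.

$42,680

Monthly rate = 4.45%/12 = 0.0037083; payment = 114,600 × 0.0037083 / (1 − (1+0.0037083)^−180) = $873.76.
Total paid = 180 × $873.76 = $157,276.80; interest = $157,276.80 − $114,600 = $42,676.80.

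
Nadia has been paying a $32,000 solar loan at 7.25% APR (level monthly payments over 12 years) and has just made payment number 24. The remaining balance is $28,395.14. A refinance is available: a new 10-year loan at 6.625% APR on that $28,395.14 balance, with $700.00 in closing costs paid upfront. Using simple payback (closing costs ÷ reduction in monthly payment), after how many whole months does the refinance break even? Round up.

77 months

Current payment = 32,000 × 7.25%/12 / (1 − (1+0.0060417)^−144) = $333.36.
Refinanced payment = 28,395.14 × 0.0055208 / (1 − (1+0.0055208)^−120) = $324.23.
Monthly savings = $333.36 − $324.23 = $9.13.
Break-even = $700.00 / $9.13 = 76.67 → 77 months.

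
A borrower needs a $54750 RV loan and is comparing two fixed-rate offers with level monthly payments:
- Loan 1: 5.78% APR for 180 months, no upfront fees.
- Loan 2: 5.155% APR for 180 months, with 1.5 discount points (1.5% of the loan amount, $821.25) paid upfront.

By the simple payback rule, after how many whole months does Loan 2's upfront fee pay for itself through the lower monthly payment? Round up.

Loan 1: at 5.78% the monthly rate is 0.0048167, so the payment is 54,750 × 0.0048167 / (1 − 1.0048167^−180) = $455.53.
Loan 2: monthly rate = 5.155%/12 = 0.0042958; payment = 54,750 × 0.0042958 / (1 − (1+0.0042958)^−180) = $437.39.
Monthly savings = $455.53 − $437.39 = $18.14.
Break-even = $821.25 / $18.14 = 45.27 → 46 months.

46 months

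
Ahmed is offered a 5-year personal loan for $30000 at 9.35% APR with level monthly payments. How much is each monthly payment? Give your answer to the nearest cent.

$627.86

At 9.35% the monthly rate is 0.0077917, so the payment is 30,000 × 0.0077917 / (1 − 1.0077917^−60) = $627.86.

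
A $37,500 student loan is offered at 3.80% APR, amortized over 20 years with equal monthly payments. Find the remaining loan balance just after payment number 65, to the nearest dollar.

$29,967

With monthly rate i = 3.8%/12 = 0.0031667, the balance after k of n payments is P · [(1+i)^n − (1+i)^k] / [(1+i)^n − 1].
(1+0.0031667)^240 = 2.13571012 and (1+0.0031667)^65 = 1.22814895, so the balance is 37,500 × (2.13571012 − 1.22814895) / (2.13571012 − 1) = $29,966.75.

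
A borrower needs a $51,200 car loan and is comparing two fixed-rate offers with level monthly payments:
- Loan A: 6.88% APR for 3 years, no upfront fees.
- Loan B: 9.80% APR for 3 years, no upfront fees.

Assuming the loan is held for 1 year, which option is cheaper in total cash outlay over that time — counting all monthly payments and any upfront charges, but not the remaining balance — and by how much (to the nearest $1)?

Loan A by $830

Loan A: at 6.88% the monthly rate is 0.0057333, so the payment is 51,200 × 0.0057333 / (1 − 1.0057333^−36) = $1,578.10.
Loan B: monthly rate = 9.8%/12 = 0.0081667; payment = 51,200 × 0.0081667 / (1 − (1+0.0081667)^−36) = $1,647.28.
Over 12 months: Loan A costs 12 × $1,578.10 = $18,937.20; Loan B costs 12 × $1,647.28 = $19,767.36.
Loan A is cheaper by $19,767.36 − $18,937.20 = $830.16.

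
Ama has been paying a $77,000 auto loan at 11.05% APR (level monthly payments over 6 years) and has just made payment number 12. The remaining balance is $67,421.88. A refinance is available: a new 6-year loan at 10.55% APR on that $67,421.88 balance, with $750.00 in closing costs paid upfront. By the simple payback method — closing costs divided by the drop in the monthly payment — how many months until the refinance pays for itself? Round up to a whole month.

Current payment = 77,000 × 11.05%/12 / (1 − (1+0.0092083)^−72) = $1,467.60.
Refinanced payment = 67,421.88 × 0.0087917 / (1 − (1+0.0087917)^−72) = $1,267.83.
Monthly savings = $1,467.60 − $1,267.83 = $199.77.
Break-even = $750.00 / $199.77 = 3.75 → 4 months.

4 months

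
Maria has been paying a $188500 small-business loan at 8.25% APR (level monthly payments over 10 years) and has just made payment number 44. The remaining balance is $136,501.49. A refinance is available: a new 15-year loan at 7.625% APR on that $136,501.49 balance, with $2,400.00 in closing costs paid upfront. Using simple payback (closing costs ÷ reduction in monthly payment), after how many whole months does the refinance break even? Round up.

3 months

Current payment = 188,500 × 8.25%/12 / (1 − (1+0.0068750)^−120) = $2,312.00.
Refinanced payment = 136,501.49 × 0.0063542 / (1 − (1+0.0063542)^−180) = $1,275.10.
Monthly savings = $2,312.00 − $1,275.10 = $1,036.90.
Break-even = $2,400.00 / $1,036.90 = 2.31 → 3 months.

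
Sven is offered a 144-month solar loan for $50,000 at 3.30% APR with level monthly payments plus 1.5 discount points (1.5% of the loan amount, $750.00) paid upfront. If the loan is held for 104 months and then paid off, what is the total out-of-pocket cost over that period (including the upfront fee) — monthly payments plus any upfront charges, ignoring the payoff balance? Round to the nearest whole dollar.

At 3.30% the monthly rate is 0.0027500, so the payment is 50,000 × 0.0027500 / (1 − 1.0027500^−144) = $420.97.
Total outlay = 104 × $420.97 + $750.00 = $44,530.88.

$44,531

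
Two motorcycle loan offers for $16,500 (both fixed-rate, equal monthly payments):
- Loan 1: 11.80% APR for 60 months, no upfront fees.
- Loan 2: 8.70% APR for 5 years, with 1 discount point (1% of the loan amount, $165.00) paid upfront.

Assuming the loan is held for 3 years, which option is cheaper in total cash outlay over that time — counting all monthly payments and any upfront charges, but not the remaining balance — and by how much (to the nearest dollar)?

Loan 2 by $744

Loan 1: at 11.80% the monthly rate is 0.0098333, so the payment is 16,500 × 0.0098333 / (1 − 1.0098333^−60) = $365.37.
Loan 2: at 8.70% the monthly rate is 0.0072500, so the payment is 16,500 × 0.0072500 / (1 − 1.0072500^−60) = $340.12.
Over 36 months: Loan 1 costs 36 × $365.37 = $13,153.32; Loan 2 costs 36 × $340.12 + $165.00 = $12,409.32.
Loan 2 is cheaper by $13,153.32 − $12,409.32 = $744.00.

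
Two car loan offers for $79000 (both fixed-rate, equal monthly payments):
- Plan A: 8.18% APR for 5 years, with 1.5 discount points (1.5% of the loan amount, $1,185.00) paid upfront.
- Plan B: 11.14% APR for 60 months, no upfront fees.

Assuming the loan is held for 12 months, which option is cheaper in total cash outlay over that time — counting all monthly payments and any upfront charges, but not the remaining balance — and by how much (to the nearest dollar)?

Plan A by $189

Plan A: at 8.18% the monthly rate is 0.0068167, so the payment is 79,000 × 0.0068167 / (1 − 1.0068167^−60) = $1,608.65.
Plan B: at 11.14% the monthly rate is 0.0092833, so the payment is 79,000 × 0.0092833 / (1 − 1.0092833^−60) = $1,723.17.
Over 12 months: Plan A costs 12 × $1,608.65 + $1,185.00 = $20,488.80; Plan B costs 12 × $1,723.17 = $20,678.04.
Plan A is cheaper by $20,678.04 − $20,488.80 = $189.24.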